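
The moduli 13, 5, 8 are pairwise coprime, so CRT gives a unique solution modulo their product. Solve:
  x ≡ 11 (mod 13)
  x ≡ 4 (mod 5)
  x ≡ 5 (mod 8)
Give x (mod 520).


Moduli 13, 5, 8 are pairwise coprime; by CRT there is a unique solution modulo M = 13 · 5 · 8 = 520.
Solve pairwise, accumulating the modulus:
  Start with x ≡ 11 (mod 13).
  Combine with x ≡ 4 (mod 5): since gcd(13, 5) = 1, we get a unique residue mod 65.
    Write x = 11 + 13·t and substitute into x ≡ 4 (mod 5): 13·t ≡ 4 − 11 = -7 (mod 5).
    Reduce coefficients mod 5: 3·t ≡ 3 (mod 5).
    The inverse of 3 mod 5 is 2 (since 3·2 = 6 = 1·5 + 1), so t ≡ 2·3 = 6 ≡ 1 (mod 5).
    Then x = 11 + 13·1 = 24, valid modulo lcm(13, 5) = 65: x ≡ 24 (mod 65).
  Combine with x ≡ 5 (mod 8): since gcd(65, 8) = 1, we get a unique residue mod 520.
    Write x = 24 + 65·t and substitute into x ≡ 5 (mod 8): 65·t ≡ 5 − 24 = -19 (mod 8).
    Reduce coefficients mod 8: 1·t ≡ 5 (mod 8).
    So t ≡ 5 (mod 8).
    Then x = 24 + 65·5 = 349, valid modulo lcm(65, 8) = 520: x ≡ 349 (mod 520).
Verify: 349 mod 13 = 11 ✓, 349 mod 5 = 4 ✓, 349 mod 8 = 5 ✓.

x ≡ 349 (mod 520).


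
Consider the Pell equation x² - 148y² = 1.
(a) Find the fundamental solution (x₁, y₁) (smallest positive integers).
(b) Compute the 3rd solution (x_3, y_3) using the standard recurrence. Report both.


Step 1: Find the fundamental solution (x₁, y₁) of x² - 148y² = 1.
  Expand √148 as a continued fraction. a₀ = ⌊√148⌋ = 12; iterate m_{k+1} = d_k·a_k − m_k, d_{k+1} = (148 − m_{k+1}²)/d_k, a_{k+1} = ⌊(a₀ + m_{k+1})/d_{k+1}⌋ (starting m₀ = 0, d₀ = 1), with convergents p_k = a_k·p_{k-1} + p_{k-2}, q_k = a_k·q_{k-1} + q_{k-2} (p₋₁ = 1, q₋₁ = 0):
  k = 0: a₀ = 12; p₀/q₀ = 12/1; p₀² − 148·q₀² = 144 − 148 = -4.
  k = 1: m = 12, d = 4, a = ⌊(12 + 12)/4⌋ = 6; p/q = (6·12 + 1)/(6·1 + 0) = 73/6; p² − 148·q² = 5329 − 5328 = 1.
  The first convergent with p² − 148·q² = 1 gives the fundamental solution (x₁, y₁) = (73, 6).
Step 2: Apply the recurrence (x_{n+1}, y_{n+1}) = (x₁x_n + 148y₁y_n, x₁y_n + y₁x_n) repeatedly.
  From (x_1, y_1) = (73, 6): x_2 = 73·73 + 148·6·6 = 10657; y_2 = 73·6 + 6·73 = 876.
  From (x_2, y_2) = (10657, 876): x_3 = 73·10657 + 148·6·876 = 1555849; y_3 = 73·876 + 6·10657 = 127890.
Step 3: Verify x_3² - 148·y_3² = 2420666110801 - 2420666110800 = 1 (should be 1). ✓

(x_1, y_1) = (73, 6); (x_3, y_3) = (1555849, 127890).


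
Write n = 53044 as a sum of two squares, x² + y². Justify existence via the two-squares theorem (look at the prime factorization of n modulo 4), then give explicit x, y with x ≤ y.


Step 1: Factor n = 53044 = 2^2 · 89 · 149.
Step 2: Check the mod-4 condition on each prime factor: 2 = 2 (special); 89 ≡ 1 (mod 4), exponent 1; 149 ≡ 1 (mod 4), exponent 1.
All primes ≡ 3 (mod 4) appear to even exponent (or don't appear), so by the two-squares theorem n IS expressible as a sum of two squares.
Step 3: Build a representation. Group n = k² · m with k = 2 and m = 89 · 149 = 13261 (a product of primes ≡ 1 (mod 4)); a representation of m scales to one of n via (k·x)² + (k·y)² = k²(x² + y²). Each prime p ≡ 1 (mod 4) is itself a sum of two squares; find a² by testing p − a² for a perfect square:
  89: 89 − 1² = 88, 89 − 2² = 85, 89 − 3² = 80, 89 − 4² = 73, 89 − 5² = 64 = 8² ⇒ 89 = 5² + 8².
  149: 149 − 1² = 148, 149 − 2² = 145, 149 − 3² = 140, 149 − 4² = 133, 149 − 5² = 124, 149 − 6² = 113, 149 − 7² = 100 = 10² ⇒ 149 = 7² + 10².
  Combine using the Brahmagupta–Fibonacci identity (a² + b²)(c² + d²) = (ac − bd)² + (ad + bc)² = (ac + bd)² + (ad − bc)²:
  89 · 149 = 13261: from (5² + 8²)(7² + 10²), take (5·7 − 8·10, 5·10 + 8·7) = (35 − 80, 50 + 56) = (-45, 106); dropping signs (only squares matter) gives (45, 106); check 45² + 106² = 2025 + 11236 = 13261 ✓.
  Scale by k = 2: (2·45, 2·106) = (90, 212).
Step 4: Order so x ≤ y and verify: 90² + 212² = 8100 + 44944 = 53044 = n. ✓

n = 53044 = 90² + 212² (one valid representation with x ≤ y).


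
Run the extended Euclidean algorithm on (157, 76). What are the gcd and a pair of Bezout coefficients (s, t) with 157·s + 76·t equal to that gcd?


Euclidean algorithm on (157, 76) — divide until remainder is 0:
  157 = 2 · 76 + 5
  76 = 15 · 5 + 1
  5 = 5 · 1 + 0
gcd(157, 76) = 1.
Track Bezout coefficients alongside the remainders: start with r₀ = 157 = a·1 + b·0 (s = 1, t = 0) and r₁ = 76 = a·0 + b·1 (s = 0, t = 1); each new remainder r_{k+1} = r_{k-1} − q_k·r_k inherits s_{k+1} = s_{k-1} − q_k·s_k, t_{k+1} = t_{k-1} − q_k·t_k, so r_k = a·s_k + b·t_k at every step:
  q = 2: r = 5, s = 1 − 2·0 = 1, t = 0 − 2·1 = -2  (check: 157·1 + 76·(-2) = 5)
  q = 15: r = 1, s = 0 − 15·1 = -15, t = 1 − 15·(-2) = 31  (check: 157·(-15) + 76·31 = 1)
The row with r = 1 (the gcd) gives the Bezout coefficients s = -15, t = 31.
Result: 157 · (-15) + 76 · (31) = 1.

gcd(157, 76) = 1; s = -15, t = 31 (check: 157·(-15) + 76·31 = 1).


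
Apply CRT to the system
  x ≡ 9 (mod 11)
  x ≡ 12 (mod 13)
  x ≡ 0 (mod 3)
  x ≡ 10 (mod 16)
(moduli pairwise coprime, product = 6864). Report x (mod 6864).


Product of moduli M = 11 · 13 · 3 · 16 = 6864.
Merge one congruence at a time:
  Start: x ≡ 9 (mod 11).
  Combine with x ≡ 12 (mod 13); new modulus lcm = 143.
    Write x = 9 + 11·t and substitute into x ≡ 12 (mod 13): 11·t ≡ 12 − 9 = 3 (mod 13).
    The inverse of 11 mod 13 is 6 (since 11·6 = 66 = 5·13 + 1), so t ≡ 6·3 = 18 ≡ 5 (mod 13).
    Then x = 9 + 11·5 = 64, valid modulo lcm(11, 13) = 143: x ≡ 64 (mod 143).
  Combine with x ≡ 0 (mod 3); new modulus lcm = 429.
    Write x = 64 + 143·t and substitute into x ≡ 0 (mod 3): 143·t ≡ 0 − 64 = -64 (mod 3).
    Reduce coefficients mod 3: 2·t ≡ 2 (mod 3).
    The inverse of 2 mod 3 is 2 (since 2·2 = 4 = 1·3 + 1), so t ≡ 2·2 = 4 ≡ 1 (mod 3).
    Then x = 64 + 143·1 = 207, valid modulo lcm(143, 3) = 429: x ≡ 207 (mod 429).
  Combine with x ≡ 10 (mod 16); new modulus lcm = 6864.
    Write x = 207 + 429·t and substitute into x ≡ 10 (mod 16): 429·t ≡ 10 − 207 = -197 (mod 16).
    Reduce coefficients mod 16: 13·t ≡ 11 (mod 16).
    The inverse of 13 mod 16 is 5 (since 13·5 = 65 = 4·16 + 1), so t ≡ 5·11 = 55 ≡ 7 (mod 16).
    Then x = 207 + 429·7 = 3210, valid modulo lcm(429, 16) = 6864: x ≡ 3210 (mod 6864).
Verify against each original: 3210 mod 11 = 9, 3210 mod 13 = 12, 3210 mod 3 = 0, 3210 mod 16 = 10.

x ≡ 3210 (mod 6864).


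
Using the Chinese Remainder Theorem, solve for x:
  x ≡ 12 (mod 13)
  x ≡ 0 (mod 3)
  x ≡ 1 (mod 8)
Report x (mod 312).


Moduli 13, 3, 8 are pairwise coprime; by CRT there is a unique solution modulo M = 13 · 3 · 8 = 312.
Solve pairwise, accumulating the modulus:
  Start with x ≡ 12 (mod 13).
  Combine with x ≡ 0 (mod 3): since gcd(13, 3) = 1, we get a unique residue mod 39.
    Write x = 12 + 13·t and substitute into x ≡ 0 (mod 3): 13·t ≡ 0 − 12 = -12 (mod 3).
    Reduce coefficients mod 3: 1·t ≡ 0 (mod 3).
    So t ≡ 0 (mod 3).
    Then x = 12 + 13·0 = 12, valid modulo lcm(13, 3) = 39: x ≡ 12 (mod 39).
  Combine with x ≡ 1 (mod 8): since gcd(39, 8) = 1, we get a unique residue mod 312.
    Write x = 12 + 39·t and substitute into x ≡ 1 (mod 8): 39·t ≡ 1 − 12 = -11 (mod 8).
    Reduce coefficients mod 8: 7·t ≡ 5 (mod 8).
    The inverse of 7 mod 8 is 7 (since 7·7 = 49 = 6·8 + 1), so t ≡ 7·5 = 35 ≡ 3 (mod 8).
    Then x = 12 + 39·3 = 129, valid modulo lcm(39, 8) = 312: x ≡ 129 (mod 312).
Verify: 129 mod 13 = 12 ✓, 129 mod 3 = 0 ✓, 129 mod 8 = 1 ✓.

x ≡ 129 (mod 312).


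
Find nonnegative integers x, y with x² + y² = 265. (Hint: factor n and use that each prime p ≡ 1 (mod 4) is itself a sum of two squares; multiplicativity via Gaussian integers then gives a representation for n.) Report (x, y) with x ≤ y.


Step 1: Factor n = 265 = 5 · 53.
Step 2: Check the mod-4 condition on each prime factor: 5 ≡ 1 (mod 4), exponent 1; 53 ≡ 1 (mod 4), exponent 1.
All primes ≡ 3 (mod 4) appear to even exponent (or don't appear), so by the two-squares theorem n IS expressible as a sum of two squares.
Step 3: Build a representation. Here n = 5 · 53 is a product of primes ≡ 1 (mod 4). Each prime p ≡ 1 (mod 4) is itself a sum of two squares; find a² by testing p − a² for a perfect square:
  5: 5 − 1² = 4 = 2² ⇒ 5 = 1² + 2².
  53: 53 − 1² = 52, 53 − 2² = 49 = 7² ⇒ 53 = 2² + 7².
  Combine using the Brahmagupta–Fibonacci identity (a² + b²)(c² + d²) = (ac − bd)² + (ad + bc)² = (ac + bd)² + (ad − bc)²:
  5 · 53 = 265: from (1² + 2²)(2² + 7²), take (1·2 − 2·7, 1·7 + 2·2) = (2 − 14, 7 + 4) = (-12, 11); dropping signs (only squares matter) gives (12, 11); check 12² + 11² = 144 + 121 = 265 ✓.
Step 4: Order so x ≤ y and verify: 11² + 12² = 121 + 144 = 265 = n. ✓

n = 265 = 11² + 12² (one valid representation with x ≤ y).


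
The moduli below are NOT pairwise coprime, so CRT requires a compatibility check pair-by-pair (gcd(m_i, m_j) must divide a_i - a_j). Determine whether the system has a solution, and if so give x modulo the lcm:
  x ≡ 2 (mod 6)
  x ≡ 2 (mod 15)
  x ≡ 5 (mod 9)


Moduli 6, 15, 9 are not pairwise coprime, so CRT works modulo lcm(m_i) when all pairwise compatibility conditions hold.
Pairwise compatibility: gcd(m_i, m_j) must divide a_i - a_j for every pair.
Merge one congruence at a time:
  Start: x ≡ 2 (mod 6).
  Combine with x ≡ 2 (mod 15): gcd(6, 15) = 3; 2 - 2 = 0, which IS divisible by 3, so compatible.
    Write x = 2 + 6·t and substitute into x ≡ 2 (mod 15): 6·t ≡ 2 − 2 = 0 (mod 15).
    Divide the congruence (and modulus) by g = 3: 2·t ≡ 0 (mod 5).
    The inverse of 2 mod 5 is 3 (since 2·3 = 6 = 1·5 + 1), so t ≡ 3·0 = 0 ≡ 0 (mod 5).
    Then x = 2 + 6·0 = 2, valid modulo lcm(6, 15) = 30: x ≡ 2 (mod 30).
  Combine with x ≡ 5 (mod 9): gcd(30, 9) = 3; 5 - 2 = 3, which IS divisible by 3, so compatible.
    Write x = 2 + 30·t and substitute into x ≡ 5 (mod 9): 30·t ≡ 5 − 2 = 3 (mod 9).
    Divide the congruence (and modulus) by g = 3: 10·t ≡ 1 (mod 3).
    Reduce coefficients mod 3: 1·t ≡ 1 (mod 3).
    So t ≡ 1 (mod 3).
    Then x = 2 + 30·1 = 32, valid modulo lcm(30, 9) = 90: x ≡ 32 (mod 90).
Verify: 32 mod 6 = 2, 32 mod 15 = 2, 32 mod 9 = 5.

x ≡ 32 (mod 90).


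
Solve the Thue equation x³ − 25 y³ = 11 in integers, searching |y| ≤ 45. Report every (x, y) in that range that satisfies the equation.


The equation is x³ - 25y³ = 11. For fixed y, x³ = 25·y³ + 11, so a solution requires the RHS to be a perfect cube.
Strategy: iterate y from -45 to 45, compute RHS = 25·y³ + 11, and check whether it is a (positive or negative) perfect cube.
Check small values of y:
  y = 0: RHS = 11 is not a perfect cube.
  y = 1: RHS = 36 is not a perfect cube.
  y = -1: RHS = -14 is not a perfect cube.
  y = 2: RHS = 211 is not a perfect cube.
  y = -2: RHS = -189 is not a perfect cube.
  y = 3: RHS = 686 is not a perfect cube.
  y = -3: RHS = -664 is not a perfect cube.
Continuing the search up to |y| = 45 finds no solutions either.
No (x, y) in the scanned range satisfies the equation.

No integer solutions with |y| ≤ 45.


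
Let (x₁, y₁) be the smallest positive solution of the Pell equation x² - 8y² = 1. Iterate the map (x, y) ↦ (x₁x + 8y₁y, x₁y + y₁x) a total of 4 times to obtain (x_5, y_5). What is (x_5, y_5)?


Step 1: Find the fundamental solution (x₁, y₁) of x² - 8y² = 1.
  Expand √8 as a continued fraction. a₀ = ⌊√8⌋ = 2; iterate m_{k+1} = d_k·a_k − m_k, d_{k+1} = (8 − m_{k+1}²)/d_k, a_{k+1} = ⌊(a₀ + m_{k+1})/d_{k+1}⌋ (starting m₀ = 0, d₀ = 1), with convergents p_k = a_k·p_{k-1} + p_{k-2}, q_k = a_k·q_{k-1} + q_{k-2} (p₋₁ = 1, q₋₁ = 0):
  k = 0: a₀ = 2; p₀/q₀ = 2/1; p₀² − 8·q₀² = 4 − 8 = -4.
  k = 1: m = 2, d = 4, a = ⌊(2 + 2)/4⌋ = 1; p/q = (1·2 + 1)/(1·1 + 0) = 3/1; p² − 8·q² = 9 − 8 = 1.
  The first convergent with p² − 8·q² = 1 gives the fundamental solution (x₁, y₁) = (3, 1).
Step 2: Apply the recurrence (x_{n+1}, y_{n+1}) = (x₁x_n + 8y₁y_n, x₁y_n + y₁x_n) repeatedly.
  From (x_1, y_1) = (3, 1): x_2 = 3·3 + 8·1·1 = 17; y_2 = 3·1 + 1·3 = 6.
  From (x_2, y_2) = (17, 6): x_3 = 3·17 + 8·1·6 = 99; y_3 = 3·6 + 1·17 = 35.
  From (x_3, y_3) = (99, 35): x_4 = 3·99 + 8·1·35 = 577; y_4 = 3·35 + 1·99 = 204.
  From (x_4, y_4) = (577, 204): x_5 = 3·577 + 8·1·204 = 3363; y_5 = 3·204 + 1·577 = 1189.
Step 3: Verify x_5² - 8·y_5² = 11309769 - 11309768 = 1 (should be 1). ✓

(x_1, y_1) = (3, 1); (x_5, y_5) = (3363, 1189).


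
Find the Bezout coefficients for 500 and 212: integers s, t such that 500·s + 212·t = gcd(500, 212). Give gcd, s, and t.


Euclidean algorithm on (500, 212) — divide until remainder is 0:
  500 = 2 · 212 + 76
  212 = 2 · 76 + 60
  76 = 1 · 60 + 16
  60 = 3 · 16 + 12
  16 = 1 · 12 + 4
  12 = 3 · 4 + 0
gcd(500, 212) = 4.
Track Bezout coefficients alongside the remainders: start with r₀ = 500 = a·1 + b·0 (s = 1, t = 0) and r₁ = 212 = a·0 + b·1 (s = 0, t = 1); each new remainder r_{k+1} = r_{k-1} − q_k·r_k inherits s_{k+1} = s_{k-1} − q_k·s_k, t_{k+1} = t_{k-1} − q_k·t_k, so r_k = a·s_k + b·t_k at every step:
  q = 2: r = 76, s = 1 − 2·0 = 1, t = 0 − 2·1 = -2  (check: 500·1 + 212·(-2) = 76)
  q = 2: r = 60, s = 0 − 2·1 = -2, t = 1 − 2·(-2) = 5  (check: 500·(-2) + 212·5 = 60)
  q = 1: r = 16, s = 1 − 1·(-2) = 3, t = -2 − 1·5 = -7  (check: 500·3 + 212·(-7) = 16)
  q = 3: r = 12, s = -2 − 3·3 = -11, t = 5 − 3·(-7) = 26  (check: 500·(-11) + 212·26 = 12)
  q = 1: r = 4, s = 3 − 1·(-11) = 14, t = -7 − 1·26 = -33  (check: 500·14 + 212·(-33) = 4)
The row with r = 4 (the gcd) gives the Bezout coefficients s = 14, t = -33.
Result: 500 · (14) + 212 · (-33) = 4.

gcd(500, 212) = 4; s = 14, t = -33 (check: 500·14 + 212·(-33) = 4).


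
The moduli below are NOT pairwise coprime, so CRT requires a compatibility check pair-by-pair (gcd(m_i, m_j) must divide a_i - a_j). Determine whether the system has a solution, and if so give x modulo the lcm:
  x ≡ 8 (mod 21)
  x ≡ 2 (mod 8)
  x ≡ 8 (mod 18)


Moduli 21, 8, 18 are not pairwise coprime, so CRT works modulo lcm(m_i) when all pairwise compatibility conditions hold.
Pairwise compatibility: gcd(m_i, m_j) must divide a_i - a_j for every pair.
Merge one congruence at a time:
  Start: x ≡ 8 (mod 21).
  Combine with x ≡ 2 (mod 8): gcd(21, 8) = 1; 2 - 8 = -6, which IS divisible by 1, so compatible.
    Write x = 8 + 21·t and substitute into x ≡ 2 (mod 8): 21·t ≡ 2 − 8 = -6 (mod 8).
    Reduce coefficients mod 8: 5·t ≡ 2 (mod 8).
    The inverse of 5 mod 8 is 5 (since 5·5 = 25 = 3·8 + 1), so t ≡ 5·2 = 10 ≡ 2 (mod 8).
    Then x = 8 + 21·2 = 50, valid modulo lcm(21, 8) = 168: x ≡ 50 (mod 168).
  Combine with x ≡ 8 (mod 18): gcd(168, 18) = 6; 8 - 50 = -42, which IS divisible by 6, so compatible.
    Write x = 50 + 168·t and substitute into x ≡ 8 (mod 18): 168·t ≡ 8 − 50 = -42 (mod 18).
    Divide the congruence (and modulus) by g = 6: 28·t ≡ -7 (mod 3).
    Reduce coefficients mod 3: 1·t ≡ 2 (mod 3).
    So t ≡ 2 (mod 3).
    Then x = 50 + 168·2 = 386, valid modulo lcm(168, 18) = 504: x ≡ 386 (mod 504).
Verify: 386 mod 21 = 8, 386 mod 8 = 2, 386 mod 18 = 8.

x ≡ 386 (mod 504).


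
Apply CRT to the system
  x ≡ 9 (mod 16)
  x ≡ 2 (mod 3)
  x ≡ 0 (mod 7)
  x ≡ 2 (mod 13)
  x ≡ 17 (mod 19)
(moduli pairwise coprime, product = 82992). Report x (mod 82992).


Product of moduli M = 16 · 3 · 7 · 13 · 19 = 82992.
Merge one congruence at a time:
  Start: x ≡ 9 (mod 16).
  Combine with x ≡ 2 (mod 3); new modulus lcm = 48.
    Write x = 9 + 16·t and substitute into x ≡ 2 (mod 3): 16·t ≡ 2 − 9 = -7 (mod 3).
    Reduce coefficients mod 3: 1·t ≡ 2 (mod 3).
    So t ≡ 2 (mod 3).
    Then x = 9 + 16·2 = 41, valid modulo lcm(16, 3) = 48: x ≡ 41 (mod 48).
  Combine with x ≡ 0 (mod 7); new modulus lcm = 336.
    Write x = 41 + 48·t and substitute into x ≡ 0 (mod 7): 48·t ≡ 0 − 41 = -41 (mod 7).
    Reduce coefficients mod 7: 6·t ≡ 1 (mod 7).
    The inverse of 6 mod 7 is 6 (since 6·6 = 36 = 5·7 + 1), so t ≡ 6·1 = 6 ≡ 6 (mod 7).
    Then x = 41 + 48·6 = 329, valid modulo lcm(48, 7) = 336: x ≡ 329 (mod 336).
  Combine with x ≡ 2 (mod 13); new modulus lcm = 4368.
    Write x = 329 + 336·t and substitute into x ≡ 2 (mod 13): 336·t ≡ 2 − 329 = -327 (mod 13).
    Reduce coefficients mod 13: 11·t ≡ 11 (mod 13).
    The inverse of 11 mod 13 is 6 (since 11·6 = 66 = 5·13 + 1), so t ≡ 6·11 = 66 ≡ 1 (mod 13).
    Then x = 329 + 336·1 = 665, valid modulo lcm(336, 13) = 4368: x ≡ 665 (mod 4368).
  Combine with x ≡ 17 (mod 19); new modulus lcm = 82992.
    Write x = 665 + 4368·t and substitute into x ≡ 17 (mod 19): 4368·t ≡ 17 − 665 = -648 (mod 19).
    Reduce coefficients mod 19: 17·t ≡ 17 (mod 19).
    The inverse of 17 mod 19 is 9 (since 17·9 = 153 = 8·19 + 1), so t ≡ 9·17 = 153 ≡ 1 (mod 19).
    Then x = 665 + 4368·1 = 5033, valid modulo lcm(4368, 19) = 82992: x ≡ 5033 (mod 82992).
Verify against each original: 5033 mod 16 = 9, 5033 mod 3 = 2, 5033 mod 7 = 0, 5033 mod 13 = 2, 5033 mod 19 = 17.

x ≡ 5033 (mod 82992).


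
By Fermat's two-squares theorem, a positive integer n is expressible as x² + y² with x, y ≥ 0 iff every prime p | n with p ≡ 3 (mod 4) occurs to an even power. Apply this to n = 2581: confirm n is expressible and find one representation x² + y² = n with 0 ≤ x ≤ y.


Step 1: Factor n = 2581 = 29 · 89.
Step 2: Check the mod-4 condition on each prime factor: 29 ≡ 1 (mod 4), exponent 1; 89 ≡ 1 (mod 4), exponent 1.
All primes ≡ 3 (mod 4) appear to even exponent (or don't appear), so by the two-squares theorem n IS expressible as a sum of two squares.
Step 3: Build a representation. Here n = 29 · 89 is a product of primes ≡ 1 (mod 4). Each prime p ≡ 1 (mod 4) is itself a sum of two squares; find a² by testing p − a² for a perfect square:
  29: 29 − 1² = 28, 29 − 2² = 25 = 5² ⇒ 29 = 2² + 5².
  89: 89 − 1² = 88, 89 − 2² = 85, 89 − 3² = 80, 89 − 4² = 73, 89 − 5² = 64 = 8² ⇒ 89 = 5² + 8².
  Combine using the Brahmagupta–Fibonacci identity (a² + b²)(c² + d²) = (ac − bd)² + (ad + bc)² = (ac + bd)² + (ad − bc)²:
  29 · 89 = 2581: from (2² + 5²)(5² + 8²), take (2·5 − 5·8, 2·8 + 5·5) = (10 − 40, 16 + 25) = (-30, 41); dropping signs (only squares matter) gives (30, 41); check 30² + 41² = 900 + 1681 = 2581 ✓.
Step 4: Order so x ≤ y and verify: 30² + 41² = 900 + 1681 = 2581 = n. ✓

n = 2581 = 30² + 41² (one valid representation with x ≤ y).


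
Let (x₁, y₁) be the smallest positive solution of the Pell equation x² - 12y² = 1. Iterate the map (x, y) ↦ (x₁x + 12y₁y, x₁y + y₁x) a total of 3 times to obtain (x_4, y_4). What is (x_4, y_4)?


Step 1: Find the fundamental solution (x₁, y₁) of x² - 12y² = 1.
  Expand √12 as a continued fraction. a₀ = ⌊√12⌋ = 3; iterate m_{k+1} = d_k·a_k − m_k, d_{k+1} = (12 − m_{k+1}²)/d_k, a_{k+1} = ⌊(a₀ + m_{k+1})/d_{k+1}⌋ (starting m₀ = 0, d₀ = 1), with convergents p_k = a_k·p_{k-1} + p_{k-2}, q_k = a_k·q_{k-1} + q_{k-2} (p₋₁ = 1, q₋₁ = 0):
  k = 0: a₀ = 3; p₀/q₀ = 3/1; p₀² − 12·q₀² = 9 − 12 = -3.
  k = 1: m = 3, d = 3, a = ⌊(3 + 3)/3⌋ = 2; p/q = (2·3 + 1)/(2·1 + 0) = 7/2; p² − 12·q² = 49 − 48 = 1.
  The first convergent with p² − 12·q² = 1 gives the fundamental solution (x₁, y₁) = (7, 2).
Step 2: Apply the recurrence (x_{n+1}, y_{n+1}) = (x₁x_n + 12y₁y_n, x₁y_n + y₁x_n) repeatedly.
  From (x_1, y_1) = (7, 2): x_2 = 7·7 + 12·2·2 = 97; y_2 = 7·2 + 2·7 = 28.
  From (x_2, y_2) = (97, 28): x_3 = 7·97 + 12·2·28 = 1351; y_3 = 7·28 + 2·97 = 390.
  From (x_3, y_3) = (1351, 390): x_4 = 7·1351 + 12·2·390 = 18817; y_4 = 7·390 + 2·1351 = 5432.
Step 3: Verify x_4² - 12·y_4² = 354079489 - 354079488 = 1 (should be 1). ✓

(x_1, y_1) = (7, 2); (x_4, y_4) = (18817, 5432).


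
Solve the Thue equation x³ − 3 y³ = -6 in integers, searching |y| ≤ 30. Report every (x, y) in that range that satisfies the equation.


The equation is x³ - 3y³ = -6. For fixed y, x³ = 3·y³ − 6, so a solution requires the RHS to be a perfect cube.
Strategy: iterate y from -30 to 30, compute RHS = 3·y³ − 6, and check whether it is a (positive or negative) perfect cube.
Check small values of y:
  y = 0: RHS = -6 is not a perfect cube.
  y = 1: RHS = -3 is not a perfect cube.
  y = -1: RHS = -9 is not a perfect cube.
  y = 2: RHS = 18 is not a perfect cube.
  y = -2: RHS = -30 is not a perfect cube.
  y = 3: RHS = 75 is not a perfect cube.
  y = -3: RHS = -87 is not a perfect cube.
Continuing the search up to |y| = 30 finds no solutions either.
No (x, y) in the scanned range satisfies the equation.

No integer solutions with |y| ≤ 30.


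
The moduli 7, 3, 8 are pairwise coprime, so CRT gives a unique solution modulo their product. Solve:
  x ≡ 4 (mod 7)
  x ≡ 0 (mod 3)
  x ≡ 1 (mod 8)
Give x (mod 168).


Moduli 7, 3, 8 are pairwise coprime; by CRT there is a unique solution modulo M = 7 · 3 · 8 = 168.
Solve pairwise, accumulating the modulus:
  Start with x ≡ 4 (mod 7).
  Combine with x ≡ 0 (mod 3): since gcd(7, 3) = 1, we get a unique residue mod 21.
    Write x = 4 + 7·t and substitute into x ≡ 0 (mod 3): 7·t ≡ 0 − 4 = -4 (mod 3).
    Reduce coefficients mod 3: 1·t ≡ 2 (mod 3).
    So t ≡ 2 (mod 3).
    Then x = 4 + 7·2 = 18, valid modulo lcm(7, 3) = 21: x ≡ 18 (mod 21).
  Combine with x ≡ 1 (mod 8): since gcd(21, 8) = 1, we get a unique residue mod 168.
    Write x = 18 + 21·t and substitute into x ≡ 1 (mod 8): 21·t ≡ 1 − 18 = -17 (mod 8).
    Reduce coefficients mod 8: 5·t ≡ 7 (mod 8).
    The inverse of 5 mod 8 is 5 (since 5·5 = 25 = 3·8 + 1), so t ≡ 5·7 = 35 ≡ 3 (mod 8).
    Then x = 18 + 21·3 = 81, valid modulo lcm(21, 8) = 168: x ≡ 81 (mod 168).
Verify: 81 mod 7 = 4 ✓, 81 mod 3 = 0 ✓, 81 mod 8 = 1 ✓.

x ≡ 81 (mod 168).


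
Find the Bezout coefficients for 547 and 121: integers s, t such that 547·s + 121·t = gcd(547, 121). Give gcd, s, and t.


Euclidean algorithm on (547, 121) — divide until remainder is 0:
  547 = 4 · 121 + 63
  121 = 1 · 63 + 58
  63 = 1 · 58 + 5
  58 = 11 · 5 + 3
  5 = 1 · 3 + 2
  3 = 1 · 2 + 1
  2 = 2 · 1 + 0
gcd(547, 121) = 1.
Track Bezout coefficients alongside the remainders: start with r₀ = 547 = a·1 + b·0 (s = 1, t = 0) and r₁ = 121 = a·0 + b·1 (s = 0, t = 1); each new remainder r_{k+1} = r_{k-1} − q_k·r_k inherits s_{k+1} = s_{k-1} − q_k·s_k, t_{k+1} = t_{k-1} − q_k·t_k, so r_k = a·s_k + b·t_k at every step:
  q = 4: r = 63, s = 1 − 4·0 = 1, t = 0 − 4·1 = -4  (check: 547·1 + 121·(-4) = 63)
  q = 1: r = 58, s = 0 − 1·1 = -1, t = 1 − 1·(-4) = 5  (check: 547·(-1) + 121·5 = 58)
  q = 1: r = 5, s = 1 − 1·(-1) = 2, t = -4 − 1·5 = -9  (check: 547·2 + 121·(-9) = 5)
  q = 11: r = 3, s = -1 − 11·2 = -23, t = 5 − 11·(-9) = 104  (check: 547·(-23) + 121·104 = 3)
  q = 1: r = 2, s = 2 − 1·(-23) = 25, t = -9 − 1·104 = -113  (check: 547·25 + 121·(-113) = 2)
  q = 1: r = 1, s = -23 − 1·25 = -48, t = 104 − 1·(-113) = 217  (check: 547·(-48) + 121·217 = 1)
The row with r = 1 (the gcd) gives the Bezout coefficients s = -48, t = 217.
Result: 547 · (-48) + 121 · (217) = 1.

gcd(547, 121) = 1; s = -48, t = 217 (check: 547·(-48) + 121·217 = 1).


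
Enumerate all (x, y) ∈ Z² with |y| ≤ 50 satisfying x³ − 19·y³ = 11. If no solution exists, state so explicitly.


The equation is x³ - 19y³ = 11. For fixed y, x³ = 19·y³ + 11, so a solution requires the RHS to be a perfect cube.
Strategy: iterate y from -50 to 50, compute RHS = 19·y³ + 11, and check whether it is a (positive or negative) perfect cube.
Check small values of y:
  y = 0: RHS = 11 is not a perfect cube.
  y = 1: RHS = 30 is not a perfect cube.
  y = -1: RHS = -8 = (-2)³ ⇒ x = -2 works.
  y = 2: RHS = 163 is not a perfect cube.
  y = -2: RHS = -141 is not a perfect cube.
  y = 3: RHS = 524 is not a perfect cube.
  y = -3: RHS = -502 is not a perfect cube.
Continuing the search up to |y| = 50 finds no further solutions beyond those listed.
Collected solutions: (-2, -1).

Solutions (with |y| ≤ 50): (-2, -1).


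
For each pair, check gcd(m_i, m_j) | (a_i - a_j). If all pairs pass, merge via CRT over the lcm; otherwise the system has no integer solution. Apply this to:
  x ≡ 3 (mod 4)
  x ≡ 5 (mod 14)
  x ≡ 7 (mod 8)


Moduli 4, 14, 8 are not pairwise coprime, so CRT works modulo lcm(m_i) when all pairwise compatibility conditions hold.
Pairwise compatibility: gcd(m_i, m_j) must divide a_i - a_j for every pair.
Merge one congruence at a time:
  Start: x ≡ 3 (mod 4).
  Combine with x ≡ 5 (mod 14): gcd(4, 14) = 2; 5 - 3 = 2, which IS divisible by 2, so compatible.
    Write x = 3 + 4·t and substitute into x ≡ 5 (mod 14): 4·t ≡ 5 − 3 = 2 (mod 14).
    Divide the congruence (and modulus) by g = 2: 2·t ≡ 1 (mod 7).
    The inverse of 2 mod 7 is 4 (since 2·4 = 8 = 1·7 + 1), so t ≡ 4·1 = 4 ≡ 4 (mod 7).
    Then x = 3 + 4·4 = 19, valid modulo lcm(4, 14) = 28: x ≡ 19 (mod 28).
  Combine with x ≡ 7 (mod 8): gcd(28, 8) = 4; 7 - 19 = -12, which IS divisible by 4, so compatible.
    Write x = 19 + 28·t and substitute into x ≡ 7 (mod 8): 28·t ≡ 7 − 19 = -12 (mod 8).
    Divide the congruence (and modulus) by g = 4: 7·t ≡ -3 (mod 2).
    Reduce coefficients mod 2: 1·t ≡ 1 (mod 2).
    So t ≡ 1 (mod 2).
    Then x = 19 + 28·1 = 47, valid modulo lcm(28, 8) = 56: x ≡ 47 (mod 56).
Verify: 47 mod 4 = 3, 47 mod 14 = 5, 47 mod 8 = 7.

x ≡ 47 (mod 56).


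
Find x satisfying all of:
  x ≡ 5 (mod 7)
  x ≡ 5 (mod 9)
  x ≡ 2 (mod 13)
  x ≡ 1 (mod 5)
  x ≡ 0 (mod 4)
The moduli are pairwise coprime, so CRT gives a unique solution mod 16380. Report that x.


Product of moduli M = 7 · 9 · 13 · 5 · 4 = 16380.
Merge one congruence at a time:
  Start: x ≡ 5 (mod 7).
  Combine with x ≡ 5 (mod 9); new modulus lcm = 63.
    Write x = 5 + 7·t and substitute into x ≡ 5 (mod 9): 7·t ≡ 5 − 5 = 0 (mod 9).
    The inverse of 7 mod 9 is 4 (since 7·4 = 28 = 3·9 + 1), so t ≡ 4·0 = 0 ≡ 0 (mod 9).
    Then x = 5 + 7·0 = 5, valid modulo lcm(7, 9) = 63: x ≡ 5 (mod 63).
  Combine with x ≡ 2 (mod 13); new modulus lcm = 819.
    Write x = 5 + 63·t and substitute into x ≡ 2 (mod 13): 63·t ≡ 2 − 5 = -3 (mod 13).
    Reduce coefficients mod 13: 11·t ≡ 10 (mod 13).
    The inverse of 11 mod 13 is 6 (since 11·6 = 66 = 5·13 + 1), so t ≡ 6·10 = 60 ≡ 8 (mod 13).
    Then x = 5 + 63·8 = 509, valid modulo lcm(63, 13) = 819: x ≡ 509 (mod 819).
  Combine with x ≡ 1 (mod 5); new modulus lcm = 4095.
    Write x = 509 + 819·t and substitute into x ≡ 1 (mod 5): 819·t ≡ 1 − 509 = -508 (mod 5).
    Reduce coefficients mod 5: 4·t ≡ 2 (mod 5).
    The inverse of 4 mod 5 is 4 (since 4·4 = 16 = 3·5 + 1), so t ≡ 4·2 = 8 ≡ 3 (mod 5).
    Then x = 509 + 819·3 = 2966, valid modulo lcm(819, 5) = 4095: x ≡ 2966 (mod 4095).
  Combine with x ≡ 0 (mod 4); new modulus lcm = 16380.
    Write x = 2966 + 4095·t and substitute into x ≡ 0 (mod 4): 4095·t ≡ 0 − 2966 = -2966 (mod 4).
    Reduce coefficients mod 4: 3·t ≡ 2 (mod 4).
    The inverse of 3 mod 4 is 3 (since 3·3 = 9 = 2·4 + 1), so t ≡ 3·2 = 6 ≡ 2 (mod 4).
    Then x = 2966 + 4095·2 = 11156, valid modulo lcm(4095, 4) = 16380: x ≡ 11156 (mod 16380).
Verify against each original: 11156 mod 7 = 5, 11156 mod 9 = 5, 11156 mod 13 = 2, 11156 mod 5 = 1, 11156 mod 4 = 0.

x ≡ 11156 (mod 16380).


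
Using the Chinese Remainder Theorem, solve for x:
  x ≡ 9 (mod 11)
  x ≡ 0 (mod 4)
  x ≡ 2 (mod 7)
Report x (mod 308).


Moduli 11, 4, 7 are pairwise coprime; by CRT there is a unique solution modulo M = 11 · 4 · 7 = 308.
Solve pairwise, accumulating the modulus:
  Start with x ≡ 9 (mod 11).
  Combine with x ≡ 0 (mod 4): since gcd(11, 4) = 1, we get a unique residue mod 44.
    Write x = 9 + 11·t and substitute into x ≡ 0 (mod 4): 11·t ≡ 0 − 9 = -9 (mod 4).
    Reduce coefficients mod 4: 3·t ≡ 3 (mod 4).
    The inverse of 3 mod 4 is 3 (since 3·3 = 9 = 2·4 + 1), so t ≡ 3·3 = 9 ≡ 1 (mod 4).
    Then x = 9 + 11·1 = 20, valid modulo lcm(11, 4) = 44: x ≡ 20 (mod 44).
  Combine with x ≡ 2 (mod 7): since gcd(44, 7) = 1, we get a unique residue mod 308.
    Write x = 20 + 44·t and substitute into x ≡ 2 (mod 7): 44·t ≡ 2 − 20 = -18 (mod 7).
    Reduce coefficients mod 7: 2·t ≡ 3 (mod 7).
    The inverse of 2 mod 7 is 4 (since 2·4 = 8 = 1·7 + 1), so t ≡ 4·3 = 12 ≡ 5 (mod 7).
    Then x = 20 + 44·5 = 240, valid modulo lcm(44, 7) = 308: x ≡ 240 (mod 308).
Verify: 240 mod 11 = 9 ✓, 240 mod 4 = 0 ✓, 240 mod 7 = 2 ✓.

x ≡ 240 (mod 308).


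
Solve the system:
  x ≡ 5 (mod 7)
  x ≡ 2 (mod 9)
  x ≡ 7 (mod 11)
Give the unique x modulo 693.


Moduli 7, 9, 11 are pairwise coprime; by CRT there is a unique solution modulo M = 7 · 9 · 11 = 693.
Solve pairwise, accumulating the modulus:
  Start with x ≡ 5 (mod 7).
  Combine with x ≡ 2 (mod 9): since gcd(7, 9) = 1, we get a unique residue mod 63.
    Write x = 5 + 7·t and substitute into x ≡ 2 (mod 9): 7·t ≡ 2 − 5 = -3 (mod 9).
    Reduce coefficients mod 9: 7·t ≡ 6 (mod 9).
    The inverse of 7 mod 9 is 4 (since 7·4 = 28 = 3·9 + 1), so t ≡ 4·6 = 24 ≡ 6 (mod 9).
    Then x = 5 + 7·6 = 47, valid modulo lcm(7, 9) = 63: x ≡ 47 (mod 63).
  Combine with x ≡ 7 (mod 11): since gcd(63, 11) = 1, we get a unique residue mod 693.
    Write x = 47 + 63·t and substitute into x ≡ 7 (mod 11): 63·t ≡ 7 − 47 = -40 (mod 11).
    Reduce coefficients mod 11: 8·t ≡ 4 (mod 11).
    The inverse of 8 mod 11 is 7 (since 8·7 = 56 = 5·11 + 1), so t ≡ 7·4 = 28 ≡ 6 (mod 11).
    Then x = 47 + 63·6 = 425, valid modulo lcm(63, 11) = 693: x ≡ 425 (mod 693).
Verify: 425 mod 7 = 5 ✓, 425 mod 9 = 2 ✓, 425 mod 11 = 7 ✓.

x ≡ 425 (mod 693).


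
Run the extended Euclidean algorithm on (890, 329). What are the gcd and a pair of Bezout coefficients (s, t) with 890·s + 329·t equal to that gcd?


Euclidean algorithm on (890, 329) — divide until remainder is 0:
  890 = 2 · 329 + 232
  329 = 1 · 232 + 97
  232 = 2 · 97 + 38
  97 = 2 · 38 + 21
  38 = 1 · 21 + 17
  21 = 1 · 17 + 4
  17 = 4 · 4 + 1
  4 = 4 · 1 + 0
gcd(890, 329) = 1.
Track Bezout coefficients alongside the remainders: start with r₀ = 890 = a·1 + b·0 (s = 1, t = 0) and r₁ = 329 = a·0 + b·1 (s = 0, t = 1); each new remainder r_{k+1} = r_{k-1} − q_k·r_k inherits s_{k+1} = s_{k-1} − q_k·s_k, t_{k+1} = t_{k-1} − q_k·t_k, so r_k = a·s_k + b·t_k at every step:
  q = 2: r = 232, s = 1 − 2·0 = 1, t = 0 − 2·1 = -2  (check: 890·1 + 329·(-2) = 232)
  q = 1: r = 97, s = 0 − 1·1 = -1, t = 1 − 1·(-2) = 3  (check: 890·(-1) + 329·3 = 97)
  q = 2: r = 38, s = 1 − 2·(-1) = 3, t = -2 − 2·3 = -8  (check: 890·3 + 329·(-8) = 38)
  q = 2: r = 21, s = -1 − 2·3 = -7, t = 3 − 2·(-8) = 19  (check: 890·(-7) + 329·19 = 21)
  q = 1: r = 17, s = 3 − 1·(-7) = 10, t = -8 − 1·19 = -27  (check: 890·10 + 329·(-27) = 17)
  q = 1: r = 4, s = -7 − 1·10 = -17, t = 19 − 1·(-27) = 46  (check: 890·(-17) + 329·46 = 4)
  q = 4: r = 1, s = 10 − 4·(-17) = 78, t = -27 − 4·46 = -211  (check: 890·78 + 329·(-211) = 1)
The row with r = 1 (the gcd) gives the Bezout coefficients s = 78, t = -211.
Result: 890 · (78) + 329 · (-211) = 1.

gcd(890, 329) = 1; s = 78, t = -211 (check: 890·78 + 329·(-211) = 1).


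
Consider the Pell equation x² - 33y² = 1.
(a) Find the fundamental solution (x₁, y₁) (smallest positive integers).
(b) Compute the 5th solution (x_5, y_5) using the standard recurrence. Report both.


Step 1: Find the fundamental solution (x₁, y₁) of x² - 33y² = 1.
  Expand √33 as a continued fraction. a₀ = ⌊√33⌋ = 5; iterate m_{k+1} = d_k·a_k − m_k, d_{k+1} = (33 − m_{k+1}²)/d_k, a_{k+1} = ⌊(a₀ + m_{k+1})/d_{k+1}⌋ (starting m₀ = 0, d₀ = 1), with convergents p_k = a_k·p_{k-1} + p_{k-2}, q_k = a_k·q_{k-1} + q_{k-2} (p₋₁ = 1, q₋₁ = 0):
  k = 0: a₀ = 5; p₀/q₀ = 5/1; p₀² − 33·q₀² = 25 − 33 = -8.
  k = 1: m = 5, d = 8, a = ⌊(5 + 5)/8⌋ = 1; p/q = (1·5 + 1)/(1·1 + 0) = 6/1; p² − 33·q² = 36 − 33 = 3.
  k = 2: m = 3, d = 3, a = ⌊(5 + 3)/3⌋ = 2; p/q = (2·6 + 5)/(2·1 + 1) = 17/3; p² − 33·q² = 289 − 297 = -8.
  k = 3: m = 3, d = 8, a = ⌊(5 + 3)/8⌋ = 1; p/q = (1·17 + 6)/(1·3 + 1) = 23/4; p² − 33·q² = 529 − 528 = 1.
  The first convergent with p² − 33·q² = 1 gives the fundamental solution (x₁, y₁) = (23, 4).
Step 2: Apply the recurrence (x_{n+1}, y_{n+1}) = (x₁x_n + 33y₁y_n, x₁y_n + y₁x_n) repeatedly.
  From (x_1, y_1) = (23, 4): x_2 = 23·23 + 33·4·4 = 1057; y_2 = 23·4 + 4·23 = 184.
  From (x_2, y_2) = (1057, 184): x_3 = 23·1057 + 33·4·184 = 48599; y_3 = 23·184 + 4·1057 = 8460.
  From (x_3, y_3) = (48599, 8460): x_4 = 23·48599 + 33·4·8460 = 2234497; y_4 = 23·8460 + 4·48599 = 388976.
  From (x_4, y_4) = (2234497, 388976): x_5 = 23·2234497 + 33·4·388976 = 102738263; y_5 = 23·388976 + 4·2234497 = 17884436.
Step 3: Verify x_5² - 33·y_5² = 10555150684257169 - 10555150684257168 = 1 (should be 1). ✓

(x_1, y_1) = (23, 4); (x_5, y_5) = (102738263, 17884436).


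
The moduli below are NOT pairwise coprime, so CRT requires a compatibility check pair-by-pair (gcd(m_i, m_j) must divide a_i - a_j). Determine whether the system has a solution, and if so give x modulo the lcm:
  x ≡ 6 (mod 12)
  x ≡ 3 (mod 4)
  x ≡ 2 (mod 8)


Moduli 12, 4, 8 are not pairwise coprime, so CRT works modulo lcm(m_i) when all pairwise compatibility conditions hold.
Pairwise compatibility: gcd(m_i, m_j) must divide a_i - a_j for every pair.
Merge one congruence at a time:
  Start: x ≡ 6 (mod 12).
  Combine with x ≡ 3 (mod 4): gcd(12, 4) = 4, and 3 - 6 = -3 is NOT divisible by 4.
    ⇒ system is inconsistent (no integer solution).

No solution (the system is inconsistent).


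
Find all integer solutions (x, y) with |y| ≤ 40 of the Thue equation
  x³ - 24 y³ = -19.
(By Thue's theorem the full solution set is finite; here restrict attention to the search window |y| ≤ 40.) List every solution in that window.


The equation is x³ - 24y³ = -19. For fixed y, x³ = 24·y³ − 19, so a solution requires the RHS to be a perfect cube.
Strategy: iterate y from -40 to 40, compute RHS = 24·y³ − 19, and check whether it is a (positive or negative) perfect cube.
Check small values of y:
  y = 0: RHS = -19 is not a perfect cube.
  y = 1: RHS = 5 is not a perfect cube.
  y = -1: RHS = -43 is not a perfect cube.
  y = 2: RHS = 173 is not a perfect cube.
  y = -2: RHS = -211 is not a perfect cube.
  y = 3: RHS = 629 is not a perfect cube.
  y = -3: RHS = -667 is not a perfect cube.
Continuing the search up to |y| = 40 finds no solutions either.
No (x, y) in the scanned range satisfies the equation.

No integer solutions with |y| ≤ 40.


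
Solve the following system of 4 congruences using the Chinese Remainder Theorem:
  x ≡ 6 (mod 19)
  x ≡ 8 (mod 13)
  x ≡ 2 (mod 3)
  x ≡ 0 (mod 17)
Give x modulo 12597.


Product of moduli M = 19 · 13 · 3 · 17 = 12597.
Merge one congruence at a time:
  Start: x ≡ 6 (mod 19).
  Combine with x ≡ 8 (mod 13); new modulus lcm = 247.
    Write x = 6 + 19·t and substitute into x ≡ 8 (mod 13): 19·t ≡ 8 − 6 = 2 (mod 13).
    Reduce coefficients mod 13: 6·t ≡ 2 (mod 13).
    The inverse of 6 mod 13 is 11 (since 6·11 = 66 = 5·13 + 1), so t ≡ 11·2 = 22 ≡ 9 (mod 13).
    Then x = 6 + 19·9 = 177, valid modulo lcm(19, 13) = 247: x ≡ 177 (mod 247).
  Combine with x ≡ 2 (mod 3); new modulus lcm = 741.
    Write x = 177 + 247·t and substitute into x ≡ 2 (mod 3): 247·t ≡ 2 − 177 = -175 (mod 3).
    Reduce coefficients mod 3: 1·t ≡ 2 (mod 3).
    So t ≡ 2 (mod 3).
    Then x = 177 + 247·2 = 671, valid modulo lcm(247, 3) = 741: x ≡ 671 (mod 741).
  Combine with x ≡ 0 (mod 17); new modulus lcm = 12597.
    Write x = 671 + 741·t and substitute into x ≡ 0 (mod 17): 741·t ≡ 0 − 671 = -671 (mod 17).
    Reduce coefficients mod 17: 10·t ≡ 9 (mod 17).
    The inverse of 10 mod 17 is 12 (since 10·12 = 120 = 7·17 + 1), so t ≡ 12·9 = 108 ≡ 6 (mod 17).
    Then x = 671 + 741·6 = 5117, valid modulo lcm(741, 17) = 12597: x ≡ 5117 (mod 12597).
Verify against each original: 5117 mod 19 = 6, 5117 mod 13 = 8, 5117 mod 3 = 2, 5117 mod 17 = 0.

x ≡ 5117 (mod 12597).


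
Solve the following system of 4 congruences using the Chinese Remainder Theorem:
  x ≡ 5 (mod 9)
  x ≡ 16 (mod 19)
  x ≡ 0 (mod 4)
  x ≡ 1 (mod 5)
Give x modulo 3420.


Product of moduli M = 9 · 19 · 4 · 5 = 3420.
Merge one congruence at a time:
  Start: x ≡ 5 (mod 9).
  Combine with x ≡ 16 (mod 19); new modulus lcm = 171.
    Write x = 5 + 9·t and substitute into x ≡ 16 (mod 19): 9·t ≡ 16 − 5 = 11 (mod 19).
    The inverse of 9 mod 19 is 17 (since 9·17 = 153 = 8·19 + 1), so t ≡ 17·11 = 187 ≡ 16 (mod 19).
    Then x = 5 + 9·16 = 149, valid modulo lcm(9, 19) = 171: x ≡ 149 (mod 171).
  Combine with x ≡ 0 (mod 4); new modulus lcm = 684.
    Write x = 149 + 171·t and substitute into x ≡ 0 (mod 4): 171·t ≡ 0 − 149 = -149 (mod 4).
    Reduce coefficients mod 4: 3·t ≡ 3 (mod 4).
    The inverse of 3 mod 4 is 3 (since 3·3 = 9 = 2·4 + 1), so t ≡ 3·3 = 9 ≡ 1 (mod 4).
    Then x = 149 + 171·1 = 320, valid modulo lcm(171, 4) = 684: x ≡ 320 (mod 684).
  Combine with x ≡ 1 (mod 5); new modulus lcm = 3420.
    Write x = 320 + 684·t and substitute into x ≡ 1 (mod 5): 684·t ≡ 1 − 320 = -319 (mod 5).
    Reduce coefficients mod 5: 4·t ≡ 1 (mod 5).
    The inverse of 4 mod 5 is 4 (since 4·4 = 16 = 3·5 + 1), so t ≡ 4·1 = 4 ≡ 4 (mod 5).
    Then x = 320 + 684·4 = 3056, valid modulo lcm(684, 5) = 3420: x ≡ 3056 (mod 3420).
Verify against each original: 3056 mod 9 = 5, 3056 mod 19 = 16, 3056 mod 4 = 0, 3056 mod 5 = 1.

x ≡ 3056 (mod 3420).


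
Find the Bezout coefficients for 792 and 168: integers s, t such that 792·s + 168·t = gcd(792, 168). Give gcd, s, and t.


Euclidean algorithm on (792, 168) — divide until remainder is 0:
  792 = 4 · 168 + 120
  168 = 1 · 120 + 48
  120 = 2 · 48 + 24
  48 = 2 · 24 + 0
gcd(792, 168) = 24.
Track Bezout coefficients alongside the remainders: start with r₀ = 792 = a·1 + b·0 (s = 1, t = 0) and r₁ = 168 = a·0 + b·1 (s = 0, t = 1); each new remainder r_{k+1} = r_{k-1} − q_k·r_k inherits s_{k+1} = s_{k-1} − q_k·s_k, t_{k+1} = t_{k-1} − q_k·t_k, so r_k = a·s_k + b·t_k at every step:
  q = 4: r = 120, s = 1 − 4·0 = 1, t = 0 − 4·1 = -4  (check: 792·1 + 168·(-4) = 120)
  q = 1: r = 48, s = 0 − 1·1 = -1, t = 1 − 1·(-4) = 5  (check: 792·(-1) + 168·5 = 48)
  q = 2: r = 24, s = 1 − 2·(-1) = 3, t = -4 − 2·5 = -14  (check: 792·3 + 168·(-14) = 24)
The row with r = 24 (the gcd) gives the Bezout coefficients s = 3, t = -14.
Result: 792 · (3) + 168 · (-14) = 24.

gcd(792, 168) = 24; s = 3, t = -14 (check: 792·3 + 168·(-14) = 24).


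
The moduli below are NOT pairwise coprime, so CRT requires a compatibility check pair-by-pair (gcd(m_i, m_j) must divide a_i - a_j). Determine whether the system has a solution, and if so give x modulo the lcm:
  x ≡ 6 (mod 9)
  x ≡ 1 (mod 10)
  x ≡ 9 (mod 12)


Moduli 9, 10, 12 are not pairwise coprime, so CRT works modulo lcm(m_i) when all pairwise compatibility conditions hold.
Pairwise compatibility: gcd(m_i, m_j) must divide a_i - a_j for every pair.
Merge one congruence at a time:
  Start: x ≡ 6 (mod 9).
  Combine with x ≡ 1 (mod 10): gcd(9, 10) = 1; 1 - 6 = -5, which IS divisible by 1, so compatible.
    Write x = 6 + 9·t and substitute into x ≡ 1 (mod 10): 9·t ≡ 1 − 6 = -5 (mod 10).
    Reduce coefficients mod 10: 9·t ≡ 5 (mod 10).
    The inverse of 9 mod 10 is 9 (since 9·9 = 81 = 8·10 + 1), so t ≡ 9·5 = 45 ≡ 5 (mod 10).
    Then x = 6 + 9·5 = 51, valid modulo lcm(9, 10) = 90: x ≡ 51 (mod 90).
  Combine with x ≡ 9 (mod 12): gcd(90, 12) = 6; 9 - 51 = -42, which IS divisible by 6, so compatible.
    Write x = 51 + 90·t and substitute into x ≡ 9 (mod 12): 90·t ≡ 9 − 51 = -42 (mod 12).
    Divide the congruence (and modulus) by g = 6: 15·t ≡ -7 (mod 2).
    Reduce coefficients mod 2: 1·t ≡ 1 (mod 2).
    So t ≡ 1 (mod 2).
    Then x = 51 + 90·1 = 141, valid modulo lcm(90, 12) = 180: x ≡ 141 (mod 180).
Verify: 141 mod 9 = 6, 141 mod 10 = 1, 141 mod 12 = 9.

x ≡ 141 (mod 180).
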